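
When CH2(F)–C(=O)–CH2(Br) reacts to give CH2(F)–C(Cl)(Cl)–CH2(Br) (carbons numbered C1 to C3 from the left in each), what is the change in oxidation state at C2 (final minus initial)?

0

Before: C2 has 2 bonds to C, 2 bonds to O → oxidation state +2.
After: C2 has 2 bonds to C, 2 bonds to Cl → oxidation state +2.
Δ = +2 − (+2) = 0, so no net redox change at C2.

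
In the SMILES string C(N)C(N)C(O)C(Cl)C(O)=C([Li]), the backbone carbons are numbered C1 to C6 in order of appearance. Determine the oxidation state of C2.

Bonds to more-electronegative neighbours contribute +1 each, bonds to H or metals contribute −1 each, and C–C bonds contribute 0.
C2 has one bond to C (0), one bond to C (0), one bond to N (+1), one bond to H (-1).
Oxidation state = 0 + 0 + 1 − 1 = 0.

0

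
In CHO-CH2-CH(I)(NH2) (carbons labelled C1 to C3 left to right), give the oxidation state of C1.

+1

C1 has one bond to C (0), a double bond to O (2×+1 = +2), one bond to H (-1).
Oxidation state = 0 + 2 − 1 = +1.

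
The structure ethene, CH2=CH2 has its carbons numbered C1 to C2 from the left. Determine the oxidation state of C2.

C2 has one bond to H (-1), one bond to H (-1), a double bond to C (2×0 = 0).
Oxidation state = -1 − 1 + 0 = -2.

-2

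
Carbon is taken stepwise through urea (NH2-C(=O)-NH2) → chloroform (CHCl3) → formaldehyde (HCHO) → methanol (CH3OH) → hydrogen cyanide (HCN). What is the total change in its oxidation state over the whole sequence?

Carbon oxidation states along the series — urea: +4, chloroform: +2, formaldehyde: 0, methanol: -2, hydrogen cyanide: +2.
Net change = +2 − (+4) = -2.

-2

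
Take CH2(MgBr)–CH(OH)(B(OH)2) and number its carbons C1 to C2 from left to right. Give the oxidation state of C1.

-3

Bonds to more-electronegative neighbours contribute +1 each, bonds to H or metals contribute −1 each, and C–C bonds contribute 0.
C1 has one bond to C (0), one bond to H (-1), one bond to H (-1), one bond to Mg (-1).
Oxidation state = 0 − 1 − 1 − 1 = -3.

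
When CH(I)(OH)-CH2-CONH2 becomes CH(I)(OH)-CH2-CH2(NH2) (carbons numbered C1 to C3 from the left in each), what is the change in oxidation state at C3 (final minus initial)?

Before: C3 has 1 bond to C, 2 bonds to O, 1 bond to N → oxidation state +3.
After: C3 has 1 bond to C, 2 bonds to H, 1 bond to N → oxidation state -1.
Δ = -1 − (+3) = -4, so this is a reduction at C3.

-4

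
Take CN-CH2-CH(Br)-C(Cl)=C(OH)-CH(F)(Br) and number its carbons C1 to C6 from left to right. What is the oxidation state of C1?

+3

C1 has one bond to C (0), a triple bond to N (3×+1 = +3).
Oxidation state = 0 + 3 = +3.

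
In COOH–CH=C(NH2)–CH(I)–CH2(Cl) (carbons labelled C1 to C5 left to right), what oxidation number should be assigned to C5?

C5 has one bond to C (0), one bond to H (-1), one bond to Cl (+1), one bond to H (-1).
Oxidation state = 0 − 1 + 1 − 1 = -1.

-1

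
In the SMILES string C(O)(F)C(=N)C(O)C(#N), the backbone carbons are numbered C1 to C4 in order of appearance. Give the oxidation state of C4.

Assign +1 per bond to O/N/halogen, −1 per bond to H or an electropositive element, and 0 per bond to carbon.
C4 has one bond to C (0), a triple bond to N (3×+1 = +3).
Oxidation state = 0 + 3 = +3.

+3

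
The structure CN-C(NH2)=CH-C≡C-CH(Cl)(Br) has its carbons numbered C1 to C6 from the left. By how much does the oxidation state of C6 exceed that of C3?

+2

C6: 1C, 1H, 1Cl, 1Br → 0 − 1 + 1 + 1 = +1
C3: 3C, 1H → 0 − 1 = -1
Difference: +1 − (-1) = +2.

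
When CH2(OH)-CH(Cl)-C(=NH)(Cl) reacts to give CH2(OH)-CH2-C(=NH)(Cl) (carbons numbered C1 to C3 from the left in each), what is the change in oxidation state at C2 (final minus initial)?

Before: C2 has 2 bonds to C, 1 bond to H, 1 bond to Cl → oxidation state 0.
After: C2 has 2 bonds to C, 2 bonds to H → oxidation state -2.
Δ = -2 − (0) = -2, so this is a reduction at C2.

-2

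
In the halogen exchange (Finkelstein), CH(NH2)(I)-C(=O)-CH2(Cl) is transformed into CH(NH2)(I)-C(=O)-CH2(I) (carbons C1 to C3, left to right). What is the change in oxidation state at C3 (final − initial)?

Before: C3 has 1 bond to C, 2 bonds to H, 1 bond to Cl → oxidation state -1.
After: C3 has 1 bond to C, 2 bonds to H, 1 bond to I → oxidation state -1.
Δ = -1 − (-1) = 0, so no net redox change at C3.

0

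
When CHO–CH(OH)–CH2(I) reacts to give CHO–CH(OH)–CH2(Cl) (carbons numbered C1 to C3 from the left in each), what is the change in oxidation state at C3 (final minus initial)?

Before: C3 has 1 bond to C, 2 bonds to H, 1 bond to I → oxidation state -1.
After: C3 has 1 bond to C, 2 bonds to H, 1 bond to Cl → oxidation state -1.
Δ = -1 − (-1) = 0, so no net redox change at C3.

0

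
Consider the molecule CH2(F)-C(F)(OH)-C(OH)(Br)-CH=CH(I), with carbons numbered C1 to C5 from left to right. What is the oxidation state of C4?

C4 has one bond to C (0), a double bond to C (2×0 = 0), one bond to H (-1).
Oxidation state = 0 + 0 − 1 = -1.

-1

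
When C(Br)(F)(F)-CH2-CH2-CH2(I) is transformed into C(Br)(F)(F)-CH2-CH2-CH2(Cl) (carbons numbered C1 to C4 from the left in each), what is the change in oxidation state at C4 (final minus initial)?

Before: C4 has 1 bond to C, 2 bonds to H, 1 bond to I → oxidation state -1.
After: C4 has 1 bond to C, 2 bonds to H, 1 bond to Cl → oxidation state -1.
Δ = -1 − (-1) = 0, so no net redox change at C4.

0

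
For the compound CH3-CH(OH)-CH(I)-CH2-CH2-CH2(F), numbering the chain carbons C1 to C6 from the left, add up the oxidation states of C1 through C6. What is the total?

Tallying each carbon's bonds:
C1: 1C, 3H → 0 − 3 = -3
C2: 2C, 1H, 1O → 0 − 1 + 1 = 0
C3: 2C, 1H, 1I → 0 − 1 + 1 = 0
C4: 2C, 2H → 0 − 2 = -2
C5: 2C, 2H → 0 − 2 = -2
C6: 1C, 2H, 1F → 0 − 2 + 1 = -1
Sum = -3 + 0 + 0 − 2 − 2 − 1 = -8.

-8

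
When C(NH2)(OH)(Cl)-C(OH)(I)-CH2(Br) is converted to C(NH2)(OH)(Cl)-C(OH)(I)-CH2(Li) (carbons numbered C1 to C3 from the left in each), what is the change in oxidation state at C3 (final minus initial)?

Before: C3 has 1 bond to C, 2 bonds to H, 1 bond to Br → oxidation state -1.
After: C3 has 1 bond to C, 2 bonds to H, 1 bond to Li → oxidation state -3.
Δ = -3 − (-1) = -2, so this is a reduction at C3.

-2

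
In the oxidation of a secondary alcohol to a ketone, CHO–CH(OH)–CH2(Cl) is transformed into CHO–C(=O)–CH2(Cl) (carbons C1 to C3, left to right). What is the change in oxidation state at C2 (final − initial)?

Before: C2 has 2 bonds to C, 1 bond to H, 1 bond to O → oxidation state 0.
After: C2 has 2 bonds to C, 2 bonds to O → oxidation state +2.
Δ = +2 − (0) = +2, so this is an oxidation at C2.

+2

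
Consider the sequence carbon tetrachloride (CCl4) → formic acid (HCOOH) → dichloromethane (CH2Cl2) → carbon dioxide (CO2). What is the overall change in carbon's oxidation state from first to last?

0

Carbon oxidation states along the series — carbon tetrachloride: +4, formic acid: +2, dichloromethane: 0, carbon dioxide: +4.
Net change = +4 − (+4) = 0.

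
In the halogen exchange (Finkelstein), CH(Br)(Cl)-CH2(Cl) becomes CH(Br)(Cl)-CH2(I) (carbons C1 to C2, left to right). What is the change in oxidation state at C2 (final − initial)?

0

Before: C2 has 1 bond to C, 2 bonds to H, 1 bond to Cl → oxidation state -1.
After: C2 has 1 bond to C, 2 bonds to H, 1 bond to I → oxidation state -1.
Δ = -1 − (-1) = 0, so no net redox change at C2.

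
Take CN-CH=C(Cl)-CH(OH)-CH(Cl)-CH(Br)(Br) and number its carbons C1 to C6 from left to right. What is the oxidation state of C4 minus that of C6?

-1

C4: 2C, 1H, 1O → 0 − 1 + 1 = 0
C6: 1C, 1H, 2Br → 0 − 1 + 2 = +1
Difference: 0 − (+1) = -1.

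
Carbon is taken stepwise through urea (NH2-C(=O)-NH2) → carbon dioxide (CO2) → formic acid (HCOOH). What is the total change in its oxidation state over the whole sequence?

Carbon oxidation states along the series — urea: +4, carbon dioxide: +4, formic acid: +2.
Net change = +2 − (+4) = -2.

-2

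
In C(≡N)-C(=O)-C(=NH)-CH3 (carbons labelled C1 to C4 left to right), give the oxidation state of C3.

+2

Assign +1 per bond to O/N/halogen, −1 per bond to H or an electropositive element, and 0 per bond to carbon.
C3 has one bond to C (0), one bond to C (0), a double bond to N (2×+1 = +2).
Oxidation state = 0 + 0 + 2 = +2.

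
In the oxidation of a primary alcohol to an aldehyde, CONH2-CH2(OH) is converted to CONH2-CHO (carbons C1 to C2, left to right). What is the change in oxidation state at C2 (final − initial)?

+2

Before: C2 has 1 bond to C, 2 bonds to H, 1 bond to O → oxidation state -1.
After: C2 has 1 bond to C, 1 bond to H, 2 bonds to O → oxidation state +1.
Δ = +1 − (-1) = +2, so this is an oxidation at C2.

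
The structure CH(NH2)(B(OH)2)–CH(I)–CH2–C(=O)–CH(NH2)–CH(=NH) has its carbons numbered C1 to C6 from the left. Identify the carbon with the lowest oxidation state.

C3

Count +1 for every bond to an atom more electronegative than carbon and −1 for every bond to one less electronegative; C–C bonds are 0. Tallying each carbon:
C1: 1C, 1H, 1N, 1B → 0 − 1 + 1 − 1 = -1
C2: 2C, 1H, 1I → 0 − 1 + 1 = 0
C3: 2C, 2H → 0 − 2 = -2
C4: 2C, 2O → 0 + 2 = +2
C5: 2C, 1H, 1N → 0 − 1 + 1 = 0
C6: 1C, 1H, 2N → 0 − 1 + 2 = +1
The most reduced carbon is C3 at -2.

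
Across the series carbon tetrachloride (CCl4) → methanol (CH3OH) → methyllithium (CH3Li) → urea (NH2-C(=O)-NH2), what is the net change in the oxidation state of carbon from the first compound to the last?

Carbon oxidation states along the series — carbon tetrachloride: +4, methanol: -2, methyllithium: -4, urea: +4.
Net change = +4 − (+4) = 0.

0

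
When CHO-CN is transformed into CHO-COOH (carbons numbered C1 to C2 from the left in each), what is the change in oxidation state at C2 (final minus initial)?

Before: C2 has 1 bond to C, 3 bonds to N → oxidation state +3.
After: C2 has 1 bond to C, 3 bonds to O → oxidation state +3.
Δ = +3 − (+3) = 0, so no net redox change at C2.

0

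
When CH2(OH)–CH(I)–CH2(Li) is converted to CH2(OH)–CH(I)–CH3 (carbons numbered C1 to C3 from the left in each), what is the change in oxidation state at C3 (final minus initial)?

0

Before: C3 has 1 bond to C, 2 bonds to H, 1 bond to Li → oxidation state -3.
After: C3 has 1 bond to C, 3 bonds to H → oxidation state -3.
Δ = -3 − (-3) = 0, so no net redox change at C3.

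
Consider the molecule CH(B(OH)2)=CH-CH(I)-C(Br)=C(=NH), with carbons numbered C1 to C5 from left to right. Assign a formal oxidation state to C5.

+2

Bonds to more-electronegative neighbours contribute +1 each, bonds to H or metals contribute −1 each, and C–C bonds contribute 0.
C5 has a double bond to C (2×0 = 0), a double bond to N (2×+1 = +2).
Oxidation state = 0 + 2 = +2.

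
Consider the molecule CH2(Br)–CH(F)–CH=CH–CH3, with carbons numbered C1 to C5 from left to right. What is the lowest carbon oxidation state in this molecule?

-3

Each bond to a more electronegative atom (O, N, halogen) counts +1, each bond to a less electronegative atom (H, metal, B, Si) counts −1, and each C–C bond counts 0. Tallying each carbon:
C1: 1C, 2H, 1Br → 0 − 2 + 1 = -1
C2: 2C, 1H, 1F → 0 − 1 + 1 = 0
C3: 3C, 1H → 0 − 1 = -1
C4: 3C, 1H → 0 − 1 = -1
C5: 1C, 3H → 0 − 3 = -3
The lowest value is -3.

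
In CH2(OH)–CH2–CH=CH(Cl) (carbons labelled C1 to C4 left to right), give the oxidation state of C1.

C1 has one bond to C (0), one bond to O (+1), one bond to H (-1), one bond to H (-1).
Oxidation state = 0 + 1 − 1 − 1 = -1.

-1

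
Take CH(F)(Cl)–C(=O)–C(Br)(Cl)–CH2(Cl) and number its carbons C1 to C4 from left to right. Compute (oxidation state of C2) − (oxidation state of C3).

C2: 2C, 2O → 0 + 2 = +2
C3: 2C, 1Cl, 1Br → 0 + 1 + 1 = +2
Difference: +2 − (+2) = 0.

0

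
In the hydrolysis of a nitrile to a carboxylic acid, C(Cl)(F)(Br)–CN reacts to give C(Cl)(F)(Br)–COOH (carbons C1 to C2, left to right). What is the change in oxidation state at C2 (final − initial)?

0

Before: C2 has 1 bond to C, 3 bonds to N → oxidation state +3.
After: C2 has 1 bond to C, 3 bonds to O → oxidation state +3.
Δ = +3 − (+3) = 0, so no net redox change at C2.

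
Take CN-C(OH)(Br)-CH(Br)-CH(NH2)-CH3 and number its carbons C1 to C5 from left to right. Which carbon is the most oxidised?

Tallying each carbon's bonds:
C1: 1C, 3N → 0 + 3 = +3
C2: 2C, 1O, 1Br → 0 + 1 + 1 = +2
C3: 2C, 1H, 1Br → 0 − 1 + 1 = 0
C4: 2C, 1H, 1N → 0 − 1 + 1 = 0
C5: 1C, 3H → 0 − 3 = -3
The most oxidised carbon is C1 at +3.

C1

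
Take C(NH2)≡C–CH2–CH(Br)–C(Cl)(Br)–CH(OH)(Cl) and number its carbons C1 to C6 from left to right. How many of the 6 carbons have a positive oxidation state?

3

Tallying each carbon's bonds:
C1: 3C, 1N → 0 + 1 = +1
C2: 4C → 0 = 0
C3: 2C, 2H → 0 − 2 = -2
C4: 2C, 1H, 1Br → 0 − 1 + 1 = 0
C5: 2C, 1Cl, 1Br → 0 + 1 + 1 = +2
C6: 1C, 1H, 1O, 1Cl → 0 − 1 + 1 + 1 = +1
3 carbons (C1, C5, C6) meet the condition.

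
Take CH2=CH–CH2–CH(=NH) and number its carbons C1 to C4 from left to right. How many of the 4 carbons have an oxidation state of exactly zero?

0

Each bond to a more electronegative atom (O, N, halogen) counts +1, each bond to a less electronegative atom (H, metal, B, Si) counts −1, and each C–C bond counts 0. Tallying each carbon:
C1: 2C, 2H → 0 − 2 = -2
C2: 3C, 1H → 0 − 1 = -1
C3: 2C, 2H → 0 − 2 = -2
C4: 1C, 1H, 2N → 0 − 1 + 2 = +1
0 carbons meet the condition.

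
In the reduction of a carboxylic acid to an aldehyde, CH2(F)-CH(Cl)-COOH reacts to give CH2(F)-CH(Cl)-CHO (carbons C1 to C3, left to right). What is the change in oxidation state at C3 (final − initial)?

-2

Before: C3 has 1 bond to C, 3 bonds to O → oxidation state +3.
After: C3 has 1 bond to C, 1 bond to H, 2 bonds to O → oxidation state +1.
Δ = +1 − (+3) = -2, so this is a reduction at C3.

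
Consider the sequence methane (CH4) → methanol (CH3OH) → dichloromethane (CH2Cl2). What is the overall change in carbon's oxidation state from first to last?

Carbon oxidation states along the series — methane: -4, methanol: -2, dichloromethane: 0.
Net change = 0 − (-4) = +4.

+4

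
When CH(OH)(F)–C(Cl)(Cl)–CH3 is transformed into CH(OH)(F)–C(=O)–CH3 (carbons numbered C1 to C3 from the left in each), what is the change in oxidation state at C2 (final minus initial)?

Before: C2 has 2 bonds to C, 2 bonds to Cl → oxidation state +2.
After: C2 has 2 bonds to C, 2 bonds to O → oxidation state +2.
Δ = +2 − (+2) = 0, so no net redox change at C2.

0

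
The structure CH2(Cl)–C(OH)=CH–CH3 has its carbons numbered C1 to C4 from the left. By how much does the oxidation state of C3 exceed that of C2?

C3: 3C, 1H → 0 − 1 = -1
C2: 3C, 1O → 0 + 1 = +1
Difference: -1 − (+1) = -2.

-2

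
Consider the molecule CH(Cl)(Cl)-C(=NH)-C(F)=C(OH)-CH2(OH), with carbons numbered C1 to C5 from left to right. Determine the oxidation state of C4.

C4 has a double bond to C (2×0 = 0), one bond to C (0), one bond to O (+1).
Oxidation state = 0 + 0 + 1 = +1.

+1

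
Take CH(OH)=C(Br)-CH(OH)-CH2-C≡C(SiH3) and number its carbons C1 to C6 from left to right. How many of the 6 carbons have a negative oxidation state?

Assign +1 per bond to O/N/halogen, −1 per bond to H or an electropositive element, and 0 per bond to carbon. Tallying each carbon:
C1: 2C, 1H, 1O → 0 − 1 + 1 = 0
C2: 3C, 1Br → 0 + 1 = +1
C3: 2C, 1H, 1O → 0 − 1 + 1 = 0
C4: 2C, 2H → 0 − 2 = -2
C5: 4C → 0 = 0
C6: 3C, 1Si → 0 − 1 = -1
2 carbons (C4, C6) meet the condition.

2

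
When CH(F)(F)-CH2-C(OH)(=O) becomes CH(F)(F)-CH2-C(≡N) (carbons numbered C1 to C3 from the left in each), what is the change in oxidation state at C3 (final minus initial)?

Before: C3 has 1 bond to C, 3 bonds to O → oxidation state +3.
After: C3 has 1 bond to C, 3 bonds to N → oxidation state +3.
Δ = +3 − (+3) = 0, so no net redox change at C3.

0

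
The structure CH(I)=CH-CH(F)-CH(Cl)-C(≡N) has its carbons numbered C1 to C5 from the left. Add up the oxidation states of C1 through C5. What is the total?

+2

Assign +1 per bond to O/N/halogen, −1 per bond to H or an electropositive element, and 0 per bond to carbon. Tallying each carbon:
C1: 2C, 1H, 1I → 0 − 1 + 1 = 0
C2: 3C, 1H → 0 − 1 = -1
C3: 2C, 1H, 1F → 0 − 1 + 1 = 0
C4: 2C, 1H, 1Cl → 0 − 1 + 1 = 0
C5: 1C, 3N → 0 + 3 = +3
Sum = 0 − 1 + 0 + 0 + 3 = +2.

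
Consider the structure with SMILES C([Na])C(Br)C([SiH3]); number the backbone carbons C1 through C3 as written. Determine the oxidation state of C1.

-3

Bonds to more-electronegative neighbours contribute +1 each, bonds to H or metals contribute −1 each, and C–C bonds contribute 0.
C1 has one bond to C (0), one bond to H (-1), one bond to H (-1), one bond to Na (-1).
Oxidation state = 0 − 1 − 1 − 1 = -3.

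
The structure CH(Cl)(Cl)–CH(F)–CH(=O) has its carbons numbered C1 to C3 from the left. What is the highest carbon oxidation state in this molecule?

+1

Assign +1 per bond to O/N/halogen, −1 per bond to H or an electropositive element, and 0 per bond to carbon. Tallying each carbon:
C1: 1C, 1H, 2Cl → 0 − 1 + 2 = +1
C2: 2C, 1H, 1F → 0 − 1 + 1 = 0
C3: 1C, 1H, 2O → 0 − 1 + 2 = +1
The highest value is +1.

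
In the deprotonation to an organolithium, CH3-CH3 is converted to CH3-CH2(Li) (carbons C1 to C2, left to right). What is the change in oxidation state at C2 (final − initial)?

0

Before: C2 has 1 bond to C, 3 bonds to H → oxidation state -3.
After: C2 has 1 bond to C, 2 bonds to H, 1 bond to Li → oxidation state -3.
Δ = -3 − (-3) = 0, so no net redox change at C2.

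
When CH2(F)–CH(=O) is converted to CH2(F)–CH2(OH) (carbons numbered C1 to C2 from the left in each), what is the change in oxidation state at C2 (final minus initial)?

-2

Before: C2 has 1 bond to C, 1 bond to H, 2 bonds to O → oxidation state +1.
After: C2 has 1 bond to C, 2 bonds to H, 1 bond to O → oxidation state -1.
Δ = -1 − (+1) = -2, so this is a reduction at C2.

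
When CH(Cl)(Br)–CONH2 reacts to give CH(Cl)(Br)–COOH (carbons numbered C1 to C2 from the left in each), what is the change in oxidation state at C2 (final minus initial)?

Before: C2 has 1 bond to C, 2 bonds to O, 1 bond to N → oxidation state +3.
After: C2 has 1 bond to C, 3 bonds to O → oxidation state +3.
Δ = +3 − (+3) = 0, so no net redox change at C2.

0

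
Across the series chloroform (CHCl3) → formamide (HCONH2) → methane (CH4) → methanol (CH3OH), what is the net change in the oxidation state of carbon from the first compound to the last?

Carbon oxidation states along the series — chloroform: +2, formamide: +2, methane: -4, methanol: -2.
Net change = -2 − (+2) = -4.

-4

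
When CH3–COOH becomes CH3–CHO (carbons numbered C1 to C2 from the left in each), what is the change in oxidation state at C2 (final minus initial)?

Before: C2 has 1 bond to C, 3 bonds to O → oxidation state +3.
After: C2 has 1 bond to C, 1 bond to H, 2 bonds to O → oxidation state +1.
Δ = +1 − (+3) = -2, so this is a reduction at C2.

-2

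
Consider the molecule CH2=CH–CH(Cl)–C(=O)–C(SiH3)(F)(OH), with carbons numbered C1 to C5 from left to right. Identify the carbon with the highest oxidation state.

Tallying each carbon's bonds:
C1: 2C, 2H → 0 − 2 = -2
C2: 3C, 1H → 0 − 1 = -1
C3: 2C, 1H, 1Cl → 0 − 1 + 1 = 0
C4: 2C, 2O → 0 + 2 = +2
C5: 1C, 1O, 1F, 1Si → 0 + 1 + 1 − 1 = +1
The most oxidised carbon is C4 at +2.

C4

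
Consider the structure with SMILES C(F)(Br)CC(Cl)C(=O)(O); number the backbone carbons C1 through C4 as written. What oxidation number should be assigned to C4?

+3

C4 has one bond to C (0), a double bond to O (2×+1 = +2), one bond to O (+1).
Oxidation state = 0 + 2 + 1 = +3.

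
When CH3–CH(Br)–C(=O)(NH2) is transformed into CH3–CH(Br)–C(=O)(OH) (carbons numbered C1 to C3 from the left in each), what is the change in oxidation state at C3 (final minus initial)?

Before: C3 has 1 bond to C, 2 bonds to O, 1 bond to N → oxidation state +3.
After: C3 has 1 bond to C, 3 bonds to O → oxidation state +3.
Δ = +3 − (+3) = 0, so no net redox change at C3.

0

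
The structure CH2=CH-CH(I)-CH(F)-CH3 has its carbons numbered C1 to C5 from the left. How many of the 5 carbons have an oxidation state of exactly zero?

2

Tallying each carbon's bonds:
C1: 2C, 2H → 0 − 2 = -2
C2: 3C, 1H → 0 − 1 = -1
C3: 2C, 1H, 1I → 0 − 1 + 1 = 0
C4: 2C, 1H, 1F → 0 − 1 + 1 = 0
C5: 1C, 3H → 0 − 3 = -3
2 carbons (C3, C4) meet the condition.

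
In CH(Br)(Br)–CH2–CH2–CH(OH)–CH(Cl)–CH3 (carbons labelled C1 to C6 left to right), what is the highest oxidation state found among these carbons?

Bonds to more-electronegative neighbours contribute +1 each, bonds to H or metals contribute −1 each, and C–C bonds contribute 0. Tallying each carbon:
C1: 1C, 1H, 2Br → 0 − 1 + 2 = +1
C2: 2C, 2H → 0 − 2 = -2
C3: 2C, 2H → 0 − 2 = -2
C4: 2C, 1H, 1O → 0 − 1 + 1 = 0
C5: 2C, 1H, 1Cl → 0 − 1 + 1 = 0
C6: 1C, 3H → 0 − 3 = -3
The highest value is +1.

+1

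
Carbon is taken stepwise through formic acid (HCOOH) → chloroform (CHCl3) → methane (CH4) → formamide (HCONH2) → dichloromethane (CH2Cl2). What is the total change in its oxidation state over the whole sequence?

Carbon oxidation states along the series — formic acid: +2, chloroform: +2, methane: -4, formamide: +2, dichloromethane: 0.
Net change = 0 − (+2) = -2.

-2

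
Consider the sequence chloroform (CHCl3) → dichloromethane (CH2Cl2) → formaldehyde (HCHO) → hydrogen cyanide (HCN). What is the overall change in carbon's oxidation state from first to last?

Carbon oxidation states along the series — chloroform: +2, dichloromethane: 0, formaldehyde: 0, hydrogen cyanide: +2.
Net change = +2 − (+2) = 0.

0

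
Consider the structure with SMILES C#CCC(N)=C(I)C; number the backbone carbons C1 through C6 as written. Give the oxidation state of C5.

C5 has a double bond to C (2×0 = 0), one bond to C (0), one bond to I (+1).
Oxidation state = 0 + 0 + 1 = +1.

+1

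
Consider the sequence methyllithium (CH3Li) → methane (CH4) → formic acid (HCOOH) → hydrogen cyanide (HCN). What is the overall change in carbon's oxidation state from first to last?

Carbon oxidation states along the series — methyllithium: -4, methane: -4, formic acid: +2, hydrogen cyanide: +2.
Net change = +2 − (-4) = +6.

+6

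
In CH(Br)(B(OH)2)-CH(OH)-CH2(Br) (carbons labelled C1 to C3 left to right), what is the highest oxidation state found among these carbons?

0

Assign +1 per bond to O/N/halogen, −1 per bond to H or an electropositive element, and 0 per bond to carbon. Tallying each carbon:
C1: 1C, 1H, 1Br, 1B → 0 − 1 + 1 − 1 = -1
C2: 2C, 1H, 1O → 0 − 1 + 1 = 0
C3: 1C, 2H, 1Br → 0 − 2 + 1 = -1
The highest value is 0.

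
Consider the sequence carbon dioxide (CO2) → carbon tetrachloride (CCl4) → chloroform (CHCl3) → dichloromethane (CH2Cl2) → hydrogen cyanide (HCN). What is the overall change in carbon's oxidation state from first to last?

-2

Carbon oxidation states along the series — carbon dioxide: +4, carbon tetrachloride: +4, chloroform: +2, dichloromethane: 0, hydrogen cyanide: +2.
Net change = +2 − (+4) = -2.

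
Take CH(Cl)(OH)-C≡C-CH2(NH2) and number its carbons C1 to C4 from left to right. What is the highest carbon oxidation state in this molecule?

Bonds to more-electronegative neighbours contribute +1 each, bonds to H or metals contribute −1 each, and C–C bonds contribute 0. Tallying each carbon:
C1: 1C, 1H, 1O, 1Cl → 0 − 1 + 1 + 1 = +1
C2: 4C → 0 = 0
C3: 4C → 0 = 0
C4: 1C, 2H, 1N → 0 − 2 + 1 = -1
The highest value is +1.

+1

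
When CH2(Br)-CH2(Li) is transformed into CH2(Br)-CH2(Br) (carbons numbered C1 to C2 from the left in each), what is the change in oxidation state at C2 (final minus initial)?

+2

Before: C2 has 1 bond to C, 2 bonds to H, 1 bond to Li → oxidation state -3.
After: C2 has 1 bond to C, 2 bonds to H, 1 bond to Br → oxidation state -1.
Δ = -1 − (-3) = +2, so this is an oxidation at C2.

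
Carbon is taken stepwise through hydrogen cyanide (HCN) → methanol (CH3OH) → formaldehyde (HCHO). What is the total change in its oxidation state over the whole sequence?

Carbon oxidation states along the series — hydrogen cyanide: +2, methanol: -2, formaldehyde: 0.
Net change = 0 − (+2) = -2.

-2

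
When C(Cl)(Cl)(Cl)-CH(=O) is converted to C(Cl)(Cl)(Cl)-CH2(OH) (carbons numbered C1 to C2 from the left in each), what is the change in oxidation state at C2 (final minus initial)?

-2

Before: C2 has 1 bond to C, 1 bond to H, 2 bonds to O → oxidation state +1.
After: C2 has 1 bond to C, 2 bonds to H, 1 bond to O → oxidation state -1.
Δ = -1 − (+1) = -2, so this is a reduction at C2.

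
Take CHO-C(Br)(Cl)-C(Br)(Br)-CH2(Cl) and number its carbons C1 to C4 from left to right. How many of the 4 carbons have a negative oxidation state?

1

Tallying each carbon's bonds:
C1: 1C, 1H, 2O → 0 − 1 + 2 = +1
C2: 2C, 1Cl, 1Br → 0 + 1 + 1 = +2
C3: 2C, 2Br → 0 + 2 = +2
C4: 1C, 2H, 1Cl → 0 − 2 + 1 = -1
1 carbon (C4) meets the condition.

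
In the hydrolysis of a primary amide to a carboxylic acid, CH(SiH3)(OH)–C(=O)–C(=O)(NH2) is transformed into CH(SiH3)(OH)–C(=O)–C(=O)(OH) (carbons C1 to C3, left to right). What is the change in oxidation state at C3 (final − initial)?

Before: C3 has 1 bond to C, 2 bonds to O, 1 bond to N → oxidation state +3.
After: C3 has 1 bond to C, 3 bonds to O → oxidation state +3.
Δ = +3 − (+3) = 0, so no net redox change at C3.

0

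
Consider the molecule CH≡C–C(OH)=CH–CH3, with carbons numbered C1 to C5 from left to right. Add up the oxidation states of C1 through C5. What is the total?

-4

Each bond to a more electronegative atom (O, N, halogen) counts +1, each bond to a less electronegative atom (H, metal, B, Si) counts −1, and each C–C bond counts 0. Tallying each carbon:
C1: 3C, 1H → 0 − 1 = -1
C2: 4C → 0 = 0
C3: 3C, 1O → 0 + 1 = +1
C4: 3C, 1H → 0 − 1 = -1
C5: 1C, 3H → 0 − 3 = -3
Sum = -1 + 0 + 1 − 1 − 3 = -4.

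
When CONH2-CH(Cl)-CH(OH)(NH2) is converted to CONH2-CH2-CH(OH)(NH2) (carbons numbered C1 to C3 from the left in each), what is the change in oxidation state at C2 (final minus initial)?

-2

Before: C2 has 2 bonds to C, 1 bond to H, 1 bond to Cl → oxidation state 0.
After: C2 has 2 bonds to C, 2 bonds to H → oxidation state -2.
Δ = -2 − (0) = -2, so this is a reduction at C2.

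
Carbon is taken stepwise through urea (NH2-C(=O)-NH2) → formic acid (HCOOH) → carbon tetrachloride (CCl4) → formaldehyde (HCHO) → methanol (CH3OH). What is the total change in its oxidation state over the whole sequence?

-6

Carbon oxidation states along the series — urea: +4, formic acid: +2, carbon tetrachloride: +4, formaldehyde: 0, methanol: -2.
Net change = -2 − (+4) = -6.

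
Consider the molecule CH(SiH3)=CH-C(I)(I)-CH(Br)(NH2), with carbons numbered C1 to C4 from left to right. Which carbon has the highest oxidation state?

C3

Each bond to a more electronegative atom (O, N, halogen) counts +1, each bond to a less electronegative atom (H, metal, B, Si) counts −1, and each C–C bond counts 0. Tallying each carbon:
C1: 2C, 1H, 1Si → 0 − 1 − 1 = -2
C2: 3C, 1H → 0 − 1 = -1
C3: 2C, 2I → 0 + 2 = +2
C4: 1C, 1H, 1N, 1Br → 0 − 1 + 1 + 1 = +1
The most oxidised carbon is C3 at +2.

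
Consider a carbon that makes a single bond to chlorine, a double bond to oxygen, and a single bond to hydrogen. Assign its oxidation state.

+2

The carbon has a double bond to O (2×+1 = +2), one bond to Cl (+1), one bond to H (-1).
Oxidation state = +2 + 1 − 1 = +2.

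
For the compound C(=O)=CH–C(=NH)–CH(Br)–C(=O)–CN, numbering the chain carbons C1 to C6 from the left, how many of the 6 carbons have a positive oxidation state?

4

Tallying each carbon's bonds:
C1: 2C, 2O → 0 + 2 = +2
C2: 3C, 1H → 0 − 1 = -1
C3: 2C, 2N → 0 + 2 = +2
C4: 2C, 1H, 1Br → 0 − 1 + 1 = 0
C5: 2C, 2O → 0 + 2 = +2
C6: 1C, 3N → 0 + 3 = +3
4 carbons (C1, C3, C5, C6) meet the condition.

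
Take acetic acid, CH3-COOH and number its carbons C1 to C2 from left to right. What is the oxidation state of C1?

Bonds to more-electronegative neighbours contribute +1 each, bonds to H or metals contribute −1 each, and C–C bonds contribute 0.
C1 has one bond to H (-1), one bond to H (-1), one bond to H (-1), one bond to C (0).
Oxidation state = -1 − 1 − 1 + 0 = -3.

-3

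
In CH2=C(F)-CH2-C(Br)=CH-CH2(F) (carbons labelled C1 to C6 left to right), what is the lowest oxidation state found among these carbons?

Assign +1 per bond to O/N/halogen, −1 per bond to H or an electropositive element, and 0 per bond to carbon. Tallying each carbon:
C1: 2C, 2H → 0 − 2 = -2
C2: 3C, 1F → 0 + 1 = +1
C3: 2C, 2H → 0 − 2 = -2
C4: 3C, 1Br → 0 + 1 = +1
C5: 3C, 1H → 0 − 1 = -1
C6: 1C, 2H, 1F → 0 − 2 + 1 = -1
The lowest value is -2.

-2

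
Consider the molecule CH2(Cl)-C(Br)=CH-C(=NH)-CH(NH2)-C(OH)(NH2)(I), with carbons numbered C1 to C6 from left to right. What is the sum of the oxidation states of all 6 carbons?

+4

Tallying each carbon's bonds:
C1: 1C, 2H, 1Cl → 0 − 2 + 1 = -1
C2: 3C, 1Br → 0 + 1 = +1
C3: 3C, 1H → 0 − 1 = -1
C4: 2C, 2N → 0 + 2 = +2
C5: 2C, 1H, 1N → 0 − 1 + 1 = 0
C6: 1C, 1O, 1N, 1I → 0 + 1 + 1 + 1 = +3
Sum = -1 + 1 − 1 + 2 + 0 + 3 = +4.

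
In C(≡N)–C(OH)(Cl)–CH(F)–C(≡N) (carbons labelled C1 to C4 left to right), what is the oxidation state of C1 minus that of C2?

+1

C1: 1C, 3N → 0 + 3 = +3
C2: 2C, 1O, 1Cl → 0 + 1 + 1 = +2
Difference: +3 − (+2) = +1.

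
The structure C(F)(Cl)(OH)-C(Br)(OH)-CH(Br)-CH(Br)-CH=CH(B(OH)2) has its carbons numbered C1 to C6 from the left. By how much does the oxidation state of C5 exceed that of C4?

-1

C5: 3C, 1H → 0 − 1 = -1
C4: 2C, 1H, 1Br → 0 − 1 + 1 = 0
Difference: -1 − (0) = -1.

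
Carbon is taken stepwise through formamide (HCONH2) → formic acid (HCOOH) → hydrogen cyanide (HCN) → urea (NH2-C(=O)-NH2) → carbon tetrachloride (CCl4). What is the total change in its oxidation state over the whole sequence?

Carbon oxidation states along the series — formamide: +2, formic acid: +2, hydrogen cyanide: +2, urea: +4, carbon tetrachloride: +4.
Net change = +4 − (+2) = +2.

+2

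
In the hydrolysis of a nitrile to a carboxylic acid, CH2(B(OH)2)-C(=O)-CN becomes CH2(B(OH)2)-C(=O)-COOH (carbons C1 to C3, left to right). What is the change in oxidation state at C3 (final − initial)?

Before: C3 has 1 bond to C, 3 bonds to N → oxidation state +3.
After: C3 has 1 bond to C, 3 bonds to O → oxidation state +3.
Δ = +3 − (+3) = 0, so no net redox change at C3.

0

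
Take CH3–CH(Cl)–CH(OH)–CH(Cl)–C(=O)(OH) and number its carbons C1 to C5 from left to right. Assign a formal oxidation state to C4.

C4 has one bond to C (0), one bond to C (0), one bond to Cl (+1), one bond to H (-1).
Oxidation state = 0 + 0 + 1 − 1 = 0.

0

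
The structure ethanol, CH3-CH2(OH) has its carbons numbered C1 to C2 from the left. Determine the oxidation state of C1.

-3

Assign +1 per bond to O/N/halogen, −1 per bond to H or an electropositive element, and 0 per bond to carbon.
C1 has one bond to H (-1), one bond to H (-1), one bond to H (-1), one bond to C (0).
Oxidation state = -1 − 1 − 1 + 0 = -3.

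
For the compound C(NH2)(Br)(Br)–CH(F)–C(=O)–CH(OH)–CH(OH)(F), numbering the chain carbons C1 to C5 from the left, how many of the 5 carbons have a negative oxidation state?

Bonds to more-electronegative neighbours contribute +1 each, bonds to H or metals contribute −1 each, and C–C bonds contribute 0. Tallying each carbon:
C1: 1C, 1N, 2Br → 0 + 1 + 2 = +3
C2: 2C, 1H, 1F → 0 − 1 + 1 = 0
C3: 2C, 2O → 0 + 2 = +2
C4: 2C, 1H, 1O → 0 − 1 + 1 = 0
C5: 1C, 1H, 1O, 1F → 0 − 1 + 1 + 1 = +1
0 carbons meet the condition.

0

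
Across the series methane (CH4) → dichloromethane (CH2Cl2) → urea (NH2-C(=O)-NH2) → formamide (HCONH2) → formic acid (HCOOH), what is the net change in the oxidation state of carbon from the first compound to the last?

Carbon oxidation states along the series — methane: -4, dichloromethane: 0, urea: +4, formamide: +2, formic acid: +2.
Net change = +2 − (-4) = +6.

+6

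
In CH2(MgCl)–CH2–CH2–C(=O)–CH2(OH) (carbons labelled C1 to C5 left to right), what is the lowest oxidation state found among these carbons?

Count +1 for every bond to an atom more electronegative than carbon and −1 for every bond to one less electronegative; C–C bonds are 0. Tallying each carbon:
C1: 1C, 2H, 1Mg → 0 − 2 − 1 = -3
C2: 2C, 2H → 0 − 2 = -2
C3: 2C, 2H → 0 − 2 = -2
C4: 2C, 2O → 0 + 2 = +2
C5: 1C, 2H, 1O → 0 − 2 + 1 = -1
The lowest value is -3.

-3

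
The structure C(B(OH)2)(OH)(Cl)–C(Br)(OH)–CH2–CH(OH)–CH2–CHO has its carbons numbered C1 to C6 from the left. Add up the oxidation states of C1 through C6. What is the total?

0

Tallying each carbon's bonds:
C1: 1C, 1O, 1Cl, 1B → 0 + 1 + 1 − 1 = +1
C2: 2C, 1O, 1Br → 0 + 1 + 1 = +2
C3: 2C, 2H → 0 − 2 = -2
C4: 2C, 1H, 1O → 0 − 1 + 1 = 0
C5: 2C, 2H → 0 − 2 = -2
C6: 1C, 1H, 2O → 0 − 1 + 2 = +1
Sum = +1 + 2 − 2 + 0 − 2 + 1 = 0.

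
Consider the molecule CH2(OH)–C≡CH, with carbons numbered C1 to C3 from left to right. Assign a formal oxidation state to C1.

-1

C1 has one bond to C (0), one bond to H (-1), one bond to O (+1), one bond to H (-1).
Oxidation state = 0 − 1 + 1 − 1 = -1.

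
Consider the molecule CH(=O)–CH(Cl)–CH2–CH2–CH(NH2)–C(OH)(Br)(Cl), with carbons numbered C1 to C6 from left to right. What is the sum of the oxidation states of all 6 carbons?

0

Each bond to a more electronegative atom (O, N, halogen) counts +1, each bond to a less electronegative atom (H, metal, B, Si) counts −1, and each C–C bond counts 0. Tallying each carbon:
C1: 1C, 1H, 2O → 0 − 1 + 2 = +1
C2: 2C, 1H, 1Cl → 0 − 1 + 1 = 0
C3: 2C, 2H → 0 − 2 = -2
C4: 2C, 2H → 0 − 2 = -2
C5: 2C, 1H, 1N → 0 − 1 + 1 = 0
C6: 1C, 1O, 1Cl, 1Br → 0 + 1 + 1 + 1 = +3
Sum = +1 + 0 − 2 − 2 + 0 + 3 = 0.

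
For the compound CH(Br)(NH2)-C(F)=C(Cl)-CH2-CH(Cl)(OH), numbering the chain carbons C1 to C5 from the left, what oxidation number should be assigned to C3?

+1

Bonds to more-electronegative neighbours contribute +1 each, bonds to H or metals contribute −1 each, and C–C bonds contribute 0.
C3 has a double bond to C (2×0 = 0), one bond to C (0), one bond to Cl (+1).
Oxidation state = 0 + 0 + 1 = +1.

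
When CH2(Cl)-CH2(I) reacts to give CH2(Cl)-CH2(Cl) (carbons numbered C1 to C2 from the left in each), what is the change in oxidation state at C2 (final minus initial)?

Before: C2 has 1 bond to C, 2 bonds to H, 1 bond to I → oxidation state -1.
After: C2 has 1 bond to C, 2 bonds to H, 1 bond to Cl → oxidation state -1.
Δ = -1 − (-1) = 0, so no net redox change at C2.

0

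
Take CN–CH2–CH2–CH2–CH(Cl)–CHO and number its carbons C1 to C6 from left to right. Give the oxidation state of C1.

+3

Assign +1 per bond to O/N/halogen, −1 per bond to H or an electropositive element, and 0 per bond to carbon.
C1 has one bond to C (0), a triple bond to N (3×+1 = +3).
Oxidation state = 0 + 3 = +3.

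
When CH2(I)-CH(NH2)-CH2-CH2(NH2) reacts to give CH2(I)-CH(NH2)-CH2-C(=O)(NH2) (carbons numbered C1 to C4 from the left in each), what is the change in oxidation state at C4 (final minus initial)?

+4

Before: C4 has 1 bond to C, 2 bonds to H, 1 bond to N → oxidation state -1.
After: C4 has 1 bond to C, 2 bonds to O, 1 bond to N → oxidation state +3.
Δ = +3 − (-1) = +4, so this is an oxidation at C4.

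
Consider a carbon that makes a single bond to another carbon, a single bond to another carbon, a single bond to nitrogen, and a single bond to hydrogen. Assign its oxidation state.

Bonds to more-electronegative neighbours contribute +1 each, bonds to H or metals contribute −1 each, and C–C bonds contribute 0.
The carbon has one bond to C (0), one bond to C (0), one bond to N (+1), one bond to H (-1).
Oxidation state = 0 + 0 + 1 − 1 = 0.

0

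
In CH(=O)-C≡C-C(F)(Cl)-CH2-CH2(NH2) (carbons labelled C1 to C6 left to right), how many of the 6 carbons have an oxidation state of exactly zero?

2

Tallying each carbon's bonds:
C1: 1C, 1H, 2O → 0 − 1 + 2 = +1
C2: 4C → 0 = 0
C3: 4C → 0 = 0
C4: 2C, 1F, 1Cl → 0 + 1 + 1 = +2
C5: 2C, 2H → 0 − 2 = -2
C6: 1C, 2H, 1N → 0 − 2 + 1 = -1
2 carbons (C2, C3) meet the condition.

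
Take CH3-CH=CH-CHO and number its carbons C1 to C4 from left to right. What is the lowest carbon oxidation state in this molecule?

-3

Tallying each carbon's bonds:
C1: 1C, 3H → 0 − 3 = -3
C2: 3C, 1H → 0 − 1 = -1
C3: 3C, 1H → 0 − 1 = -1
C4: 1C, 1H, 2O → 0 − 1 + 2 = +1
The lowest value is -3.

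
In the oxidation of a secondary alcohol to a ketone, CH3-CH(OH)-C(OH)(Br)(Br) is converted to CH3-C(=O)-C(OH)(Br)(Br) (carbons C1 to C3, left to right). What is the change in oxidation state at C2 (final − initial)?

Before: C2 has 2 bonds to C, 1 bond to H, 1 bond to O → oxidation state 0.
After: C2 has 2 bonds to C, 2 bonds to O → oxidation state +2.
Δ = +2 − (0) = +2, so this is an oxidation at C2.

+2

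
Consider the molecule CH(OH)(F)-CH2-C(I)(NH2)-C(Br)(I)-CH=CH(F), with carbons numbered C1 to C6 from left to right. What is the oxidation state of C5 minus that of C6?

-1

C5: 3C, 1H → 0 − 1 = -1
C6: 2C, 1H, 1F → 0 − 1 + 1 = 0
Difference: -1 − (0) = -1.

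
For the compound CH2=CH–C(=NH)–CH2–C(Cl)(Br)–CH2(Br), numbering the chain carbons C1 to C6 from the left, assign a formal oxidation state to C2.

-1

Count +1 for every bond to an atom more electronegative than carbon and −1 for every bond to one less electronegative; C–C bonds are 0.
C2 has a double bond to C (2×0 = 0), one bond to C (0), one bond to H (-1).
Oxidation state = 0 + 0 − 1 = -1.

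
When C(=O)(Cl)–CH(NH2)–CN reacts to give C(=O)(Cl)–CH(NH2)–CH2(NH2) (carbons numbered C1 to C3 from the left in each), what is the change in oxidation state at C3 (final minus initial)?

Before: C3 has 1 bond to C, 3 bonds to N → oxidation state +3.
After: C3 has 1 bond to C, 2 bonds to H, 1 bond to N → oxidation state -1.
Δ = -1 − (+3) = -4, so this is a reduction at C3.

-4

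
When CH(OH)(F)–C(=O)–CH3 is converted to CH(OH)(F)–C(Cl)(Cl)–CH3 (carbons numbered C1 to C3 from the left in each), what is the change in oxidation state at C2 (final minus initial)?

Before: C2 has 2 bonds to C, 2 bonds to O → oxidation state +2.
After: C2 has 2 bonds to C, 2 bonds to Cl → oxidation state +2.
Δ = +2 − (+2) = 0, so no net redox change at C2.

0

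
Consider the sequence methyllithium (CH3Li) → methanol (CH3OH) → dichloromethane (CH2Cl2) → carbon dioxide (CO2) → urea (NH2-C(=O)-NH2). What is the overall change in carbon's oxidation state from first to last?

Carbon oxidation states along the series — methyllithium: -4, methanol: -2, dichloromethane: 0, carbon dioxide: +4, urea: +4.
Net change = +4 − (-4) = +8.

+8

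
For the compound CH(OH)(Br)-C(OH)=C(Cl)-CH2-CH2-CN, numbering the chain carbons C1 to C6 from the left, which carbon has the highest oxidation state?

Count +1 for every bond to an atom more electronegative than carbon and −1 for every bond to one less electronegative; C–C bonds are 0. Tallying each carbon:
C1: 1C, 1H, 1O, 1Br → 0 − 1 + 1 + 1 = +1
C2: 3C, 1O → 0 + 1 = +1
C3: 3C, 1Cl → 0 + 1 = +1
C4: 2C, 2H → 0 − 2 = -2
C5: 2C, 2H → 0 − 2 = -2
C6: 1C, 3N → 0 + 3 = +3
The most oxidised carbon is C6 at +3.

C6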